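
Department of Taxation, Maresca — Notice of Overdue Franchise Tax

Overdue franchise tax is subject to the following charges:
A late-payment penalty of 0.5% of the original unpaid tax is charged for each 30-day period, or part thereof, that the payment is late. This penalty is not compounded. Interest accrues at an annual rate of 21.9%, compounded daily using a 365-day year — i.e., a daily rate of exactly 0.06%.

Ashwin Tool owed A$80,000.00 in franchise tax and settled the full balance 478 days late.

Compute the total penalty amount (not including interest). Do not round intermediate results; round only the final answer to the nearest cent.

Penalty periods: ⌈478/30⌉ = 16; penalty = 16 × 0.5% × A$80,000.00 = A$6,400.00

A$6,400.00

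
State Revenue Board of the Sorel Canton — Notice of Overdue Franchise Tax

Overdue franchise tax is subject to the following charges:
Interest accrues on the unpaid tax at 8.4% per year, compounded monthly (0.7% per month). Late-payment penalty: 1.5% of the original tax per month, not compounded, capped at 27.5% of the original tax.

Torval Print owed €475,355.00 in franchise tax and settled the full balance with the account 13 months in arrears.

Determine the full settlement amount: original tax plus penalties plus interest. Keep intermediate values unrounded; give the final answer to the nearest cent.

Penalty: 13 × 1.5% × €475,355.00 = €92,694.23… (below the 27.5% cap of €130,722.63…)
Interest: €475,355.00 × ((1 + 0.007)^13 − 1) = €475,355.00 × 0.0949218… = €45,121.5696…
Total = €475,355.00 + €92,694.2250 + €45,121.5696… = €613,170.79

€613,170.79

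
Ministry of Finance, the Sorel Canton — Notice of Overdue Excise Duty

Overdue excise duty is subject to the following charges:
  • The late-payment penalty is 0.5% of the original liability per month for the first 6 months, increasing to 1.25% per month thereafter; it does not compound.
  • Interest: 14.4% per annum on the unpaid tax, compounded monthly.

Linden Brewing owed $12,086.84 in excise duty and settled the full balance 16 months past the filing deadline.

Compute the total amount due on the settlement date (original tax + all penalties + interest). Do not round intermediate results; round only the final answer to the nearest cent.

Penalty, months 1–6: 6 × 0.5% × $12,086.84 = $362.61…
Penalty, months 7–16: 10 × 1.25% × $12,086.84 = $1,510.86…
Interest (14.4%/yr ÷ 12 = 1.2%/month): $12,086.84 × ((1 + 0.012)^16 − 1) = $2,541.6997…
Total = $12,086.84 + $1,873.4602 + $2,541.6997… = $16,502.00

$16,502.00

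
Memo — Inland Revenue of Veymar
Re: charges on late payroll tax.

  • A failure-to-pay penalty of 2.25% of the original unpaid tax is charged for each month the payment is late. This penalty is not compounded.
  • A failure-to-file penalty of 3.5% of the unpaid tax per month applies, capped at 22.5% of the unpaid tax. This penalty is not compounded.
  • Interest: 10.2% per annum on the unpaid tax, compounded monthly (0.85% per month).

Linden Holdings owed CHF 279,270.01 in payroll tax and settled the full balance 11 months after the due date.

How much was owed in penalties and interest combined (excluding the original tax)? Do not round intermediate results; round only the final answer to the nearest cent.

CHF 159,205.36

Failure-to-file: 11 × 3.5% × CHF 279,270.01 = CHF 107,518.95…, capped at 22.5% × CHF 279,270.01 = CHF 62,835.75…
Failure-to-pay penalty = 2.25% × CHF 279,270.01 × 11 mo = CHF 69,119.33…
Interest: CHF 279,270.01 × ((1 + 0.0085)^11 − 1) = CHF 279,270.01 × 0.0975768… = CHF 27,250.2806…
Penalties + interest = CHF 131,955.0797… + CHF 27,250.2806… = CHF 159,205.36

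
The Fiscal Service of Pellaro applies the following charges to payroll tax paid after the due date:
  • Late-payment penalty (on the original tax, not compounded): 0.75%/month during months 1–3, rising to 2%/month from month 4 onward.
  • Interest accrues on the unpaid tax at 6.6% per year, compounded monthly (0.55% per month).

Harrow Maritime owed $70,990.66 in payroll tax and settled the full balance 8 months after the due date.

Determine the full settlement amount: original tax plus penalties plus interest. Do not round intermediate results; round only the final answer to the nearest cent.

$82,871.40

Penalty, months 1–3: 3 × 0.75% × $70,990.66 = $1,597.29…
Penalty, months 4–8: 5 × 2% × $70,990.66 = $7,099.07…
Interest: $70,990.66 × ((1 + 0.0055)^8 − 1) = $70,990.66 × 0.0448564… = $3,184.3841…
Total = $70,990.66 + $8,696.3559… + $3,184.3841… = $82,871.40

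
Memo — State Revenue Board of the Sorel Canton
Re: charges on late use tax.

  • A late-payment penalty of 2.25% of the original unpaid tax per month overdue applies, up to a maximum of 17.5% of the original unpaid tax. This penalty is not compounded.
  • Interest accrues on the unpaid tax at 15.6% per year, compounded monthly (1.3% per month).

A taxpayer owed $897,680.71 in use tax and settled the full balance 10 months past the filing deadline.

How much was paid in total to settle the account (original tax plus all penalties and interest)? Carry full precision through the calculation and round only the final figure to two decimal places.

Penalty (uncapped): 10 × 2.25% × $897,680.71 = $201,978.16…; cap = 17.5% × $897,680.71 = $157,094.12… → penalty = $157,094.12…
Interest: $897,680.71 × ((1 + 0.013)^10 − 1) = $897,680.71 × 0.1378747… = $123,767.4877…
Total = $897,680.71 + $157,094.1243… + $123,767.4877… = $1,178,542.32

$1,178,542.32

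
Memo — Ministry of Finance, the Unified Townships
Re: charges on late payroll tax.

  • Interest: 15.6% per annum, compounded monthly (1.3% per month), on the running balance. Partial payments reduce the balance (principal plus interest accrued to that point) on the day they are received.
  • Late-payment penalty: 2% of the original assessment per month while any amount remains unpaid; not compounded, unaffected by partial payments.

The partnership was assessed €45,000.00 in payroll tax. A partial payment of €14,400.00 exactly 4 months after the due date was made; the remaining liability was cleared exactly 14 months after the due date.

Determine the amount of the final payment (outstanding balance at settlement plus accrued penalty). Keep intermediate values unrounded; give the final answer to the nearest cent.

€50,133.97

Balance at month 4: €45,000.0000 × (1 + 0.013)^4 = €47,386.0267…
After €14,400.00 payment: €47,386.0267… − €14,400.00 = €32,986.0267…
Balance at month 14: €32,986.0267… × (1 + 0.013)^10 = €37,533.9664…
Penalty: 14 × 2% × €45,000.00 = €12,600.00
Final settlement = outstanding balance + penalty = €37,533.9664… + €12,600.00 = €50,133.97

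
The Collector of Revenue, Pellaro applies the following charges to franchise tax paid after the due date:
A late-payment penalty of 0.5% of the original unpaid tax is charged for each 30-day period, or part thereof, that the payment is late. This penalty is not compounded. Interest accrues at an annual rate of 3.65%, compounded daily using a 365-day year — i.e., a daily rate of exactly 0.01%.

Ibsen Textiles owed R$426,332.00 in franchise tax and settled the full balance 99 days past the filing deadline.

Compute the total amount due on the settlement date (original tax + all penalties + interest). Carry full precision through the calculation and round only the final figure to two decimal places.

Penalty periods: ⌈99/30⌉ = 4; penalty = 4 × 0.5% × R$426,332.00 = R$8,526.64
Interest: R$426,332.00 × ((1 + 0.0001)^99 − 1) = R$426,332.00 × 0.00994867… = R$4,241.4352…
Total = R$426,332.00 + R$8,526.6400 + R$4,241.4352… = R$439,100.08

R$439,100.08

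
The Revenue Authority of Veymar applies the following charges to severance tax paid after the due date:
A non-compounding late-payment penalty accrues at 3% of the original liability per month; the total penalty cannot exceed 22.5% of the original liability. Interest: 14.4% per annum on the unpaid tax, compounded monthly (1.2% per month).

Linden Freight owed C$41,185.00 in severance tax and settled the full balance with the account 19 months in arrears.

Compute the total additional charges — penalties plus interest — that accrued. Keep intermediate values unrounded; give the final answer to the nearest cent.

Penalty (uncapped): 19 × 3% × C$41,185.00 = C$23,475.45; cap = 22.5% × C$41,185.00 = C$9,266.63… → penalty = C$9,266.63…
Interest: C$41,185.00 × ((1 + 0.012)^19 − 1) = C$41,185.00 × 0.2543818… = C$10,476.7137…
Penalties + interest = C$9,266.6250 + C$10,476.7137… = C$19,743.34

C$19,743.34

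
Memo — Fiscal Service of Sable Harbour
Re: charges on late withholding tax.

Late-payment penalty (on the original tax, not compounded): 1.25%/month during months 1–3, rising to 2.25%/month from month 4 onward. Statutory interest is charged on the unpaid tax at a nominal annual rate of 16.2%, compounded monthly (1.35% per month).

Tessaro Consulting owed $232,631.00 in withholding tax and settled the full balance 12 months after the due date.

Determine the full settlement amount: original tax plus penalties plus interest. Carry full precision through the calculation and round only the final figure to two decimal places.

Penalty, months 1–3: 3 × 1.25% × $232,631.00 = $8,723.66…
Penalty, months 4–12: 9 × 2.25% × $232,631.00 = $47,107.78…
Interest: $232,631.00 × ((1 + 0.0135)^12 − 1) = $232,631.00 × 0.1745866… = $40,614.2518…
Total = $232,631.00 + $55,831.4400 + $40,614.2518… = $329,076.69

$329,076.69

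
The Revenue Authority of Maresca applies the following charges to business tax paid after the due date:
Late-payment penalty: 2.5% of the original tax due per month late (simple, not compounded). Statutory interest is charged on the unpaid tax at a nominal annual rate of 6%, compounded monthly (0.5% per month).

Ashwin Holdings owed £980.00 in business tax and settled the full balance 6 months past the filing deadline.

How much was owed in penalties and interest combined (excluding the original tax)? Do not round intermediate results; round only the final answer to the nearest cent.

Late-payment penalty = 2.5% × £980.00 × 6 mo = £147.00
Interest: £980.00 × ((1 + 0.005)^6 − 1) = £980.00 × 0.0303775… = £29.7700…
Penalties + interest = £147.0000 + £29.7700… = £176.77

£176.77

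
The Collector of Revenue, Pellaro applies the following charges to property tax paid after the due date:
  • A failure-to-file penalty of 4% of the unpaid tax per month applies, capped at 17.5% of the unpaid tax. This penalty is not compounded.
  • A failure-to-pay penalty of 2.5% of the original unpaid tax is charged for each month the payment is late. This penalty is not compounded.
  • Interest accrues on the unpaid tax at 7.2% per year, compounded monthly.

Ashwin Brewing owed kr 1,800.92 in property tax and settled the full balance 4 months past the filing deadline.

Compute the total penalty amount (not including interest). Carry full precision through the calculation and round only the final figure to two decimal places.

Failure-to-file: 4 × 4% × kr 1,800.92 = kr 288.15… (under the 17.5% cap)
Failure-to-pay penalty: 4 × 2.5% × kr 1,800.92 = kr 180.09…
Total penalty = kr 288.15… + kr 180.09… = kr 468.24

kr 468.24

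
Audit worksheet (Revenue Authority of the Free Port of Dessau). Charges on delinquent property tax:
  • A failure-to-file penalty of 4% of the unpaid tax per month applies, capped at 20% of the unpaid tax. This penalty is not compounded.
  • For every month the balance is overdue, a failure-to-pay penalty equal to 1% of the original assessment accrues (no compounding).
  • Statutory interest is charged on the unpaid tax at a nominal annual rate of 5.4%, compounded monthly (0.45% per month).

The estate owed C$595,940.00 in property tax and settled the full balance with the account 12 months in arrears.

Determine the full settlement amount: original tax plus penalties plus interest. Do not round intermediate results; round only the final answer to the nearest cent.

Failure-to-file: 12 × 4% × C$595,940.00 = C$286,051.20, capped at 20% × C$595,940.00 = C$119,188.00
Failure-to-pay penalty = 1% × C$595,940.00 × 12 mo = C$71,512.80
Interest: C$595,940.00 × ((1 + 0.0045)^12 − 1) = C$595,940.00 × 0.0553568… = C$32,989.3028…
Total = C$595,940.00 + C$190,700.8000 + C$32,989.3028… = C$819,630.10

C$819,630.10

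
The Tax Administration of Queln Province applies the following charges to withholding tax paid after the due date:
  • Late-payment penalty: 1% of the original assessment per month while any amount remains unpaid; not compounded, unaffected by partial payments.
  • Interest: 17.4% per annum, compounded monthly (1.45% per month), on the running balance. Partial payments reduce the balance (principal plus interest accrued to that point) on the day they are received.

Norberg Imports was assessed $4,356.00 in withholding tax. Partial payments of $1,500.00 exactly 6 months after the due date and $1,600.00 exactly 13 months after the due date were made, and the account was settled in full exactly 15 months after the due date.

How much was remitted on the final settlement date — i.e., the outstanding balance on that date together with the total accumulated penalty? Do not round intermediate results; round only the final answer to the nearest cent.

Balance at month 6: $4,356.0000 × (1 + 0.0145)^6 = $4,748.9782…
After $1,500.00 payment: $4,748.9782… − $1,500.00 = $3,248.9782…
Balance at month 13: $3,248.9782… × (1 + 0.0145)^7 = $3,593.4463…
After $1,600.00 payment: $3,593.4463… − $1,600.00 = $1,993.4463…
Balance at month 15: $1,993.4463… × (1 + 0.0145)^2 = $2,051.6754…
Penalty: 15 × 1% × $4,356.00 = $653.40
Final settlement = outstanding balance + penalty = $2,051.6754… + $653.40 = $2,705.08

$2,705.08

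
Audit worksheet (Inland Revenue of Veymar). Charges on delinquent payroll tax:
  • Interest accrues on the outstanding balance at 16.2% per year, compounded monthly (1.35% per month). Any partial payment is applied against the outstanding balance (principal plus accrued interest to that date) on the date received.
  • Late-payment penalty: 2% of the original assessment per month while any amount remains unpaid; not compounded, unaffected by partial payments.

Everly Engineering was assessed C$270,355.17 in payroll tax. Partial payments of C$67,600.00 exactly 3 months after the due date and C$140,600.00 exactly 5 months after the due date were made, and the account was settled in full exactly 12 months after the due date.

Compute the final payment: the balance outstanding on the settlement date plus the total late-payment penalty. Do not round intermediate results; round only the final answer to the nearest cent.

C$151,732.53

Balance at month 3: C$270,355.1700 × (1 + 0.0135)^3 = C$281,453.0362…
After C$67,600.00 payment: C$281,453.0362… − C$67,600.00 = C$213,853.0362…
Balance at month 5: C$213,853.0362… × (1 + 0.0135)^2 = C$219,666.0429…
After C$140,600.00 payment: C$219,666.0429… − C$140,600.00 = C$79,066.0429…
Balance at month 12: C$79,066.0429… × (1 + 0.0135)^7 = C$86,847.2908…
Penalty: 12 × 2% × C$270,355.17 = C$64,885.24…
Final settlement = outstanding balance + penalty = C$86,847.2908… + C$64,885.24… = C$151,732.53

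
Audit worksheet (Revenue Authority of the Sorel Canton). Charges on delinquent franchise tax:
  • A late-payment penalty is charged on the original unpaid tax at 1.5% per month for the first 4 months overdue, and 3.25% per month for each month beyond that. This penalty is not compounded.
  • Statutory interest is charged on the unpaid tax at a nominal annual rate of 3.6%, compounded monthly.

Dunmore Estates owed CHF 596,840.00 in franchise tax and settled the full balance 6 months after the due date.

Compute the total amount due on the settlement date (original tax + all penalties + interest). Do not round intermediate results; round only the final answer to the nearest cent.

CHF 682,269.02

Penalty, months 1–4: 4 × 1.5% × CHF 596,840.00 = CHF 35,810.40
Penalty, months 5–6: 2 × 3.25% × CHF 596,840.00 = CHF 38,794.60
Interest (3.6%/yr ÷ 12 = 0.3%/month): CHF 596,840.00 × ((1 + 0.003)^6 − 1) = CHF 10,824.0164…
Total = CHF 596,840.00 + CHF 74,605.0000 + CHF 10,824.0164… = CHF 682,269.02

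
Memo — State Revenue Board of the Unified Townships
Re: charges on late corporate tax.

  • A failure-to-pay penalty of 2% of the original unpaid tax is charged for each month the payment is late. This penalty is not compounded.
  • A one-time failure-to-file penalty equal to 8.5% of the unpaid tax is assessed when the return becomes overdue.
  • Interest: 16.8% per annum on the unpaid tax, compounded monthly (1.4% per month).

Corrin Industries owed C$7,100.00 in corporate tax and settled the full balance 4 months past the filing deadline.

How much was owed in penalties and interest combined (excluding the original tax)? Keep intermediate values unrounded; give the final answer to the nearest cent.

Failure-to-file penalty: 8.5% × C$7,100.00 = C$603.50
Failure-to-pay penalty = 2% × C$7,100.00 × 4 mo = C$568.00
Interest: C$7,100.00 × ((1 + 0.014)^4 − 1) = C$7,100.00 × 0.0571870… = C$406.0278…
Penalties + interest = C$1,171.5000 + C$406.0278… = C$1,577.53

C$1,577.53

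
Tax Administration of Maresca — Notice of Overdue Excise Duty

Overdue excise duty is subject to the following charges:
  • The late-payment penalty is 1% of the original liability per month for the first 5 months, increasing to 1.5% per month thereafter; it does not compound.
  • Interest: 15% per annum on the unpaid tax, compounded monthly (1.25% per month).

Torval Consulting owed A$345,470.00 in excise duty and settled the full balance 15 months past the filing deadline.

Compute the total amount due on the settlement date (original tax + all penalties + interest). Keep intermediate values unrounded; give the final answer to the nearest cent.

A$485,326.34

Penalty, months 1–5: 5 × 1% × A$345,470.00 = A$17,273.50
Penalty, months 6–15: 10 × 1.5% × A$345,470.00 = A$51,820.50
Interest: A$345,470.00 × ((1 + 0.0125)^15 − 1) = A$345,470.00 × 0.2048292… = A$70,762.3378…
Total = A$345,470.00 + A$69,094.0000 + A$70,762.3378… = A$485,326.34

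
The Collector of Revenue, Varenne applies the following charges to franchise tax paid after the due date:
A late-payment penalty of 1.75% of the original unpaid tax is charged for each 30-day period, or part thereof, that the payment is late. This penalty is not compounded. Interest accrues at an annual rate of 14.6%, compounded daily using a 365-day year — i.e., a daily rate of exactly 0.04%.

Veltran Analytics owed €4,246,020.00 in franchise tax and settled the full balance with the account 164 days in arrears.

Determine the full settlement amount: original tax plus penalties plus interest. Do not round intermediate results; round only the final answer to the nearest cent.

Penalty periods: ⌈164/30⌉ = 6; penalty = 6 × 1.75% × €4,246,020.00 = €445,832.10
Interest: €4,246,020.00 × ((1 + 0.0004)^164 − 1) = €4,246,020.00 × 0.06778551… = €287,818.6151…
Total = €4,246,020.00 + €445,832.1000 + €287,818.6151… = €4,979,670.72

€4,979,670.72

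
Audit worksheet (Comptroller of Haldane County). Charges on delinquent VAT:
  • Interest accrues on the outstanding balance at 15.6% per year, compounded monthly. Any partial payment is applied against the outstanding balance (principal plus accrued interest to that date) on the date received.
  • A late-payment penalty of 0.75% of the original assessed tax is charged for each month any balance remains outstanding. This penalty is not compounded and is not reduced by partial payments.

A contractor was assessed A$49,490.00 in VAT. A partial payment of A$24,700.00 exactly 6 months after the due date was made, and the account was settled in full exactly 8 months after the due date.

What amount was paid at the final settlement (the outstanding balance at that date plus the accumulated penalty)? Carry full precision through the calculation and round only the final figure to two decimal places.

A$32,500.36

Monthly rate = 15.6% ÷ 12 = 1.3%
Balance at month 6: A$49,490.0000 × (1 + 0.013)^6 = A$53,477.8731…
After A$24,700.00 payment: A$53,477.8731… − A$24,700.00 = A$28,777.8731…
Balance at month 8: A$28,777.8731… × (1 + 0.013)^2 = A$29,530.9612…
Penalty: 8 × 0.75% × A$49,490.00 = A$2,969.40
Final settlement = outstanding balance + penalty = A$29,530.9612… + A$2,969.40 = A$32,500.36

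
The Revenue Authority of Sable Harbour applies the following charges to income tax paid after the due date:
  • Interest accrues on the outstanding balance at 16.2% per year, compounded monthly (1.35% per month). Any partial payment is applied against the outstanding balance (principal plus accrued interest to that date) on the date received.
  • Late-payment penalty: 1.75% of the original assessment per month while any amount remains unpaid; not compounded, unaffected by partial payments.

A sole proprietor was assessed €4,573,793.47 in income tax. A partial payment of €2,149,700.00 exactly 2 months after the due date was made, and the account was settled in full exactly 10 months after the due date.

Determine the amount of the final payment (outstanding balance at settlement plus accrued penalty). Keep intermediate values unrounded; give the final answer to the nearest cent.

Balance at month 2: €4,573,793.4700 × (1 + 0.0135)^2 = €4,698,119.4675…
After €2,149,700.00 payment: €4,698,119.4675… − €2,149,700.00 = €2,548,419.4675…
Balance at month 10: €2,548,419.4675… × (1 + 0.0135)^8 = €2,837,010.4680…
Penalty: 10 × 1.75% × €4,573,793.47 = €800,413.86…
Final settlement = outstanding balance + penalty = €2,837,010.4680… + €800,413.86… = €3,637,424.33

€3,637,424.33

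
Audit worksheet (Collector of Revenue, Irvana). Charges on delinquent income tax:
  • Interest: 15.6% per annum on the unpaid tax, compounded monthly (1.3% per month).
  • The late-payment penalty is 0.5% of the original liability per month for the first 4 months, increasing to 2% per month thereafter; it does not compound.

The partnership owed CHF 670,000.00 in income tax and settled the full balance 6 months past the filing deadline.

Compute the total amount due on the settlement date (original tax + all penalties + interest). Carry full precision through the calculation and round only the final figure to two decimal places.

CHF 764,188.18

Penalty, months 1–4: 4 × 0.5% × CHF 670,000.00 = CHF 13,400.00
Penalty, months 5–6: 2 × 2% × CHF 670,000.00 = CHF 26,800.00
Interest: CHF 670,000.00 × ((1 + 0.013)^6 − 1) = CHF 670,000.00 × 0.0805794… = CHF 53,988.1783…
Total = CHF 670,000.00 + CHF 40,200.0000 + CHF 53,988.1783… = CHF 764,188.18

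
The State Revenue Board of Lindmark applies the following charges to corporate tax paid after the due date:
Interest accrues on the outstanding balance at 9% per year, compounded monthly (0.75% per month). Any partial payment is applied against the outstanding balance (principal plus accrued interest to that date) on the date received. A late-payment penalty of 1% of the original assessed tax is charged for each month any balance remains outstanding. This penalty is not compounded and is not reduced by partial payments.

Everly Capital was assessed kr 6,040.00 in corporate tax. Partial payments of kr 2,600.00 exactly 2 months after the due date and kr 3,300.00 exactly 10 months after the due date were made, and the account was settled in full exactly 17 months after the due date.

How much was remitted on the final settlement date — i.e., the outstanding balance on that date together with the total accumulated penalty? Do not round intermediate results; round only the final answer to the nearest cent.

kr 1,499.32

Balance at month 2: kr 6,040.0000 × (1 + 0.0075)^2 = kr 6,130.9398…
After kr 2,600.00 payment: kr 6,130.9398… − kr 2,600.00 = kr 3,530.9398…
Balance at month 10: kr 3,530.9398… × (1 + 0.0075)^8 = kr 3,748.4416…
After kr 3,300.00 payment: kr 3,748.4416… − kr 3,300.00 = kr 448.4416…
Balance at month 17: kr 448.4416… × (1 + 0.0075)^7 = kr 472.5211…
Penalty: 17 × 1% × kr 6,040.00 = kr 1,026.80
Final settlement = outstanding balance + penalty = kr 472.5211… + kr 1,026.80 = kr 1,499.32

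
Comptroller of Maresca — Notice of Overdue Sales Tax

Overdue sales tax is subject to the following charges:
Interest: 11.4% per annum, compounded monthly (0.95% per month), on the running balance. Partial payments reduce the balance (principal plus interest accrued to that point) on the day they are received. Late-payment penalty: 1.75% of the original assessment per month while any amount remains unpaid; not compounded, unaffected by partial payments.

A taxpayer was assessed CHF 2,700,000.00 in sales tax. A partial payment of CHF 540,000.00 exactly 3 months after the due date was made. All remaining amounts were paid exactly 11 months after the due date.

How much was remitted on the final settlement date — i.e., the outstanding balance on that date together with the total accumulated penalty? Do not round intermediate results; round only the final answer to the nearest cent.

CHF 2,933,260.62

Balance at month 3: CHF 2,700,000.0000 × (1 + 0.0095)^3 = CHF 2,777,683.3399…
After CHF 540,000.00 payment: CHF 2,777,683.3399… − CHF 540,000.00 = CHF 2,237,683.3399…
Balance at month 11: CHF 2,237,683.3399… × (1 + 0.0095)^8 = CHF 2,413,510.6230…
Penalty: 11 × 1.75% × CHF 2,700,000.00 = CHF 519,750.00
Final settlement = outstanding balance + penalty = CHF 2,413,510.6230… + CHF 519,750.00 = CHF 2,933,260.62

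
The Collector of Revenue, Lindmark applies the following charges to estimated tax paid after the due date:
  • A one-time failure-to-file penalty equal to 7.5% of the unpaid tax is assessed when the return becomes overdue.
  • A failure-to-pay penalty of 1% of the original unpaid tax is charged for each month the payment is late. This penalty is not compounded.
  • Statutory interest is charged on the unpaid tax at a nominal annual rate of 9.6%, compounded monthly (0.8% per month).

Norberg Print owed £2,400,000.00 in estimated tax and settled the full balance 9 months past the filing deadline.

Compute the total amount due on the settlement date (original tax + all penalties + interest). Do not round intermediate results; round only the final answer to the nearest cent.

£2,974,434.07

Failure-to-file penalty: 7.5% × £2,400,000.00 = £180,000.00
Failure-to-pay penalty = 1% × £2,400,000.00 × 9 mo = £216,000.00
Interest: £2,400,000.00 × ((1 + 0.008)^9 − 1) = £2,400,000.00 × 0.0743475… = £178,434.0678…
Total = £2,400,000.00 + £396,000.0000 + £178,434.0678… = £2,974,434.07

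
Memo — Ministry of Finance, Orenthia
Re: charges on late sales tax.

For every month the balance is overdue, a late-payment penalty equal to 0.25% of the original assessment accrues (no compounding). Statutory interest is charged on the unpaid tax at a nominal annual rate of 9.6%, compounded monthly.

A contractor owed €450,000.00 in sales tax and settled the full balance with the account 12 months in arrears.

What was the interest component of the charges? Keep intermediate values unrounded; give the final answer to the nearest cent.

€45,152.41

Interest (9.6%/yr ÷ 12 = 0.8%/month): €450,000.00 × ((1 + 0.008)^12 − 1) = €45,152.4122…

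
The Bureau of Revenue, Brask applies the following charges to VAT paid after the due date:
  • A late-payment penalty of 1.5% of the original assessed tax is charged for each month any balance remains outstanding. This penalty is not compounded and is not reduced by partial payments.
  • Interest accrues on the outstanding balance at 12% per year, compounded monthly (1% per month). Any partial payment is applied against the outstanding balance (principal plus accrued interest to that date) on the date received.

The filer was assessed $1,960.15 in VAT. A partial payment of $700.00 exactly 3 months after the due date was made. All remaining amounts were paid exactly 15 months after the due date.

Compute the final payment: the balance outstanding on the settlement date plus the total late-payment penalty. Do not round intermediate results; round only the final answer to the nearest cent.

$1,927.93

Balance at month 3: $1,960.1500 × (1 + 0.01)^3 = $2,019.5445…
After $700.00 payment: $2,019.5445… − $700.00 = $1,319.5445…
Balance at month 15: $1,319.5445… × (1 + 0.01)^12 = $1,486.8958…
Penalty: 15 × 1.5% × $1,960.15 = $441.03…
Final settlement = outstanding balance + penalty = $1,486.8958… + $441.03… = $1,927.93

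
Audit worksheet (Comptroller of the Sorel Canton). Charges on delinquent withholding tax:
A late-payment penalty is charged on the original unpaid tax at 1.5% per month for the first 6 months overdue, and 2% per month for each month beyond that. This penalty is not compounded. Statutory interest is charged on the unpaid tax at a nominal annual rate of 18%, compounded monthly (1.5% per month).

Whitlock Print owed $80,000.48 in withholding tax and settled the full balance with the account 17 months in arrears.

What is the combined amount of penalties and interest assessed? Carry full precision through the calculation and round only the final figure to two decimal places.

$47,841.91

Penalty, months 1–6: 6 × 1.5% × $80,000.48 = $7,200.04…
Penalty, months 7–17: 11 × 2% × $80,000.48 = $17,600.11…
Interest: $80,000.48 × ((1 + 0.015)^17 − 1) = $80,000.48 × 0.2880203… = $23,041.7647…
Penalties + interest = $24,800.1488 + $23,041.7647… = $47,841.91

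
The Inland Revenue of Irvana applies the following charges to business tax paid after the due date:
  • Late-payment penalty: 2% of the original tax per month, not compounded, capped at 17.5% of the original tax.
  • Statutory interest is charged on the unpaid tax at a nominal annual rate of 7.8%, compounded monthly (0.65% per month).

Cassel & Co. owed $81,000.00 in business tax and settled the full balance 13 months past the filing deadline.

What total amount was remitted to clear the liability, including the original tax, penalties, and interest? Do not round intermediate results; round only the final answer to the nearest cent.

Penalty (uncapped): 13 × 2% × $81,000.00 = $21,060.00; cap = 17.5% × $81,000.00 = $14,175.00 → penalty = $14,175.00
Interest: $81,000.00 × ((1 + 0.0065)^13 − 1) = $81,000.00 × 0.0878753… = $7,117.9021…
Total = $81,000.00 + $14,175.0000 + $7,117.9021… = $102,292.90

$102,292.90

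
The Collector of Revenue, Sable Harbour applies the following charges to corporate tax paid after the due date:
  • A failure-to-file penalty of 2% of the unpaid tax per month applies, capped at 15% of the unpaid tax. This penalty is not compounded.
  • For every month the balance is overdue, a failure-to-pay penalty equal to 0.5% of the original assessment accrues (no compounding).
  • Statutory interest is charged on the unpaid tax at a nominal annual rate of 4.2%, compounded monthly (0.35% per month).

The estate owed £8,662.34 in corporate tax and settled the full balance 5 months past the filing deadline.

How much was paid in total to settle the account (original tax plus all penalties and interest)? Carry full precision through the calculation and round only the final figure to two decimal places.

£9,897.79

Failure-to-file: 5 × 2% × £8,662.34 = £866.23… (under the 15% cap)
Failure-to-pay penalty: 5 × 0.5% × £8,662.34 = £216.56…
Interest: £8,662.34 × ((1 + 0.0035)^5 − 1) = £8,662.34 × 0.0176229… = £152.6558…
Total = £8,662.34 + £1,082.7925 + £152.6558… = £9,897.79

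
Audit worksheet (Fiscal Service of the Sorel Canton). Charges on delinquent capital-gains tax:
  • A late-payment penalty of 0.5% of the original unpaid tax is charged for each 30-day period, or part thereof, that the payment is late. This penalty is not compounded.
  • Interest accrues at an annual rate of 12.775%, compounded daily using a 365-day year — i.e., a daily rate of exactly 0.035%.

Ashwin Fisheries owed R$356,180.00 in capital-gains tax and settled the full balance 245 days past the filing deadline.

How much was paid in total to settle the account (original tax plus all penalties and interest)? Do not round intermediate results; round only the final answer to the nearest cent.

R$404,092.47

Penalty periods: ⌈245/30⌉ = 9; penalty = 9 × 0.5% × R$356,180.00 = R$16,028.10
Interest: R$356,180.00 × ((1 + 0.00035)^245 − 1) = R$356,180.00 × 0.08951756… = R$31,884.3663…
Total = R$356,180.00 + R$16,028.1000 + R$31,884.3663… = R$404,092.47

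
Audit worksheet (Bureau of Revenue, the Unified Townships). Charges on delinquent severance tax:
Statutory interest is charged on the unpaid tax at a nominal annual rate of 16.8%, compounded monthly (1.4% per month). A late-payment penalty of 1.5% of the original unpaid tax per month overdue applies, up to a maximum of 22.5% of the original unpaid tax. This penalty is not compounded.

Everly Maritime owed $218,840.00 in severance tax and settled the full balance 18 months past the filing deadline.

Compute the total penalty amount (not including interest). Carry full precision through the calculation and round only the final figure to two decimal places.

Penalty (uncapped): 18 × 1.5% × $218,840.00 = $59,086.80; cap = 22.5% × $218,840.00 = $49,239.00 → penalty = $49,239.00

$49,239.00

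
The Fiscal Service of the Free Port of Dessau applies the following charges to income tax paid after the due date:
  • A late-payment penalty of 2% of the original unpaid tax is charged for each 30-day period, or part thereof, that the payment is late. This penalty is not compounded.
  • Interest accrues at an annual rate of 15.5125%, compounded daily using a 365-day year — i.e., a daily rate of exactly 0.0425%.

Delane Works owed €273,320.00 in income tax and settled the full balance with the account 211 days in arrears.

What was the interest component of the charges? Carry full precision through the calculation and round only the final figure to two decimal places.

Interest: €273,320.00 × ((1 + 0.000425)^211 − 1) = €273,320.00 × 0.09379790… = €25,636.8413…

€25,636.84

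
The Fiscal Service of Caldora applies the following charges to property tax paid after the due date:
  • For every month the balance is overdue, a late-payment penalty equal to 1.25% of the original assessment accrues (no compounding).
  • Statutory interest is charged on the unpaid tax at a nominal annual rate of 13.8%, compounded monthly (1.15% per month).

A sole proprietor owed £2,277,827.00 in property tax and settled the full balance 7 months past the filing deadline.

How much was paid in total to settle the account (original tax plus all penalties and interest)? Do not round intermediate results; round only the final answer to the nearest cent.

£2,666,950.69

Late-payment penalty: 7 × 1.25% × £2,277,827.00 = £199,309.86…
Interest: £2,277,827.00 × ((1 + 0.0115)^7 − 1) = £2,277,827.00 × 0.0833311… = £189,813.8227…
Total = £2,277,827.00 + £199,309.8625 + £189,813.8227… = £2,666,950.69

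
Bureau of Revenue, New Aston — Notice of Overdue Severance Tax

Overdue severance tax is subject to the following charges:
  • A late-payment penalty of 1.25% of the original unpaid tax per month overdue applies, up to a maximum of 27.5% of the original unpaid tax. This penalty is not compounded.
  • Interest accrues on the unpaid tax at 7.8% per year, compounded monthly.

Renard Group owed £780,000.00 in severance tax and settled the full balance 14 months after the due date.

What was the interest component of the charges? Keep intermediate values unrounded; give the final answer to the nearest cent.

Interest (7.8%/yr ÷ 12 = 0.65%/month): £780,000.00 × ((1 + 0.0065)^14 − 1) = £74,058.2886…

£74,058.29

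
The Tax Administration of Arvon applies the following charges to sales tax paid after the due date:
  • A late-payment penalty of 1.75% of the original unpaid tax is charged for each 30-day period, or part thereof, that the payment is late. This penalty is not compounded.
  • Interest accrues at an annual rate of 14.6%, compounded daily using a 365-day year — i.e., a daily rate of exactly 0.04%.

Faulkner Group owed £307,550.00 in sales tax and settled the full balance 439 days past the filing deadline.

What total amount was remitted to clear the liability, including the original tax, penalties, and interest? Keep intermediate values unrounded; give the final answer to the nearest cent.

£447,306.66

Penalty periods: ⌈439/30⌉ = 15; penalty = 15 × 1.75% × £307,550.00 = £80,731.88…
Interest: £307,550.00 × ((1 + 0.0004)^439 − 1) = £307,550.00 × 0.19191933… = £59,024.7896…
Total = £307,550.00 + £80,731.8750 + £59,024.7896… = £447,306.66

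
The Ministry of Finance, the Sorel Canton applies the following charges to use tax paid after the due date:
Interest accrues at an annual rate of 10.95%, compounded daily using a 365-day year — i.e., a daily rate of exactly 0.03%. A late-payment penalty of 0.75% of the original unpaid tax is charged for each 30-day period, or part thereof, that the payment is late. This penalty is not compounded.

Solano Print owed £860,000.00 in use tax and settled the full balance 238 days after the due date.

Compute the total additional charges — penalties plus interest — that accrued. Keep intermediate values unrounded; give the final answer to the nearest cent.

Penalty periods: ⌈238/30⌉ = 8; penalty = 8 × 0.75% × £860,000.00 = £51,600.00
Interest: £860,000.00 × ((1 + 0.0003)^238 − 1) = £860,000.00 × 0.07399924… = £63,639.3498…
Penalties + interest = £51,600.0000 + £63,639.3498… = £115,239.35

£115,239.35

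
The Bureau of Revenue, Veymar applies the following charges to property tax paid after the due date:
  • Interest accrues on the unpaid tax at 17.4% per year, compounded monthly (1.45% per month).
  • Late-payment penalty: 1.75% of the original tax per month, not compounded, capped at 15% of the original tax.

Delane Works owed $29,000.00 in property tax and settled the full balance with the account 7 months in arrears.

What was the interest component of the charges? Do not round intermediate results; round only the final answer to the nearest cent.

$3,074.68

Interest: $29,000.00 × ((1 + 0.0145)^7 − 1) = $29,000.00 × 0.1060235… = $3,074.6819…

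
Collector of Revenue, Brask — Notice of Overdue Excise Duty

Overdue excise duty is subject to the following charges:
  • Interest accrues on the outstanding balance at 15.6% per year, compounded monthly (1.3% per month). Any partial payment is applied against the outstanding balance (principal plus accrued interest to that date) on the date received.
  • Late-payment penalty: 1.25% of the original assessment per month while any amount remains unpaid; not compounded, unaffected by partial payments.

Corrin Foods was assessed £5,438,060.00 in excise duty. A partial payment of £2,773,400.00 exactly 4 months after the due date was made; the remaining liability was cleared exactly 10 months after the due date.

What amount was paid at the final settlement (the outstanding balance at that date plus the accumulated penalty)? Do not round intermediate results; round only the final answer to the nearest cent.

Balance at month 4: £5,438,060.0000 × (1 + 0.013)^4 = £5,726,401.2578…
After £2,773,400.00 payment: £5,726,401.2578… − £2,773,400.00 = £2,953,001.2578…
Balance at month 10: £2,953,001.2578… × (1 + 0.013)^6 = £3,190,952.2407…
Penalty: 10 × 1.25% × £5,438,060.00 = £679,757.50
Final settlement = outstanding balance + penalty = £3,190,952.2407… + £679,757.50 = £3,870,709.74

£3,870,709.74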